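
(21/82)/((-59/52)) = -546/2419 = -0.23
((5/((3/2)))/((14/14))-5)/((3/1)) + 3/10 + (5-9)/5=-19/18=-1.06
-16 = -16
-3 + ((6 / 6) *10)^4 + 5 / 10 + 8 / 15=299941 / 30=9998.03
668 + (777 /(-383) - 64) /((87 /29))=742243 /1149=645.99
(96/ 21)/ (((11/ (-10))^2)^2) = 320000/ 102487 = 3.12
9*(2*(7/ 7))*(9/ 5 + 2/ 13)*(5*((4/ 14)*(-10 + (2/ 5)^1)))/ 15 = -32.15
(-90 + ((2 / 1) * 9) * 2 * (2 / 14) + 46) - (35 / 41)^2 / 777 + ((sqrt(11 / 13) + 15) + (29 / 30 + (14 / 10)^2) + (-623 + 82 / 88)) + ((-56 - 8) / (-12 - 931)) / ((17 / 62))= -361078527288163 / 561769523700 + sqrt(143) / 13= -641.83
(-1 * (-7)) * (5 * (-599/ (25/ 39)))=-32705.40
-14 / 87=-0.16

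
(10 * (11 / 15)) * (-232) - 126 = -5482 / 3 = -1827.33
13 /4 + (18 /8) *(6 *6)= 337 /4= 84.25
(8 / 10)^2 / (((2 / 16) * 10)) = 64 / 125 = 0.51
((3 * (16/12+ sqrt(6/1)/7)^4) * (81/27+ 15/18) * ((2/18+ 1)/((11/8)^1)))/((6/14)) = 12335360 * sqrt(6)/392931+ 801860960/8251551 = 174.07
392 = 392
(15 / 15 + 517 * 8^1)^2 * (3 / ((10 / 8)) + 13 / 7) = 364300083 / 5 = 72860016.60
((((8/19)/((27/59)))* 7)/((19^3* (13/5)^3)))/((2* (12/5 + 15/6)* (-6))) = -147500/162340739379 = -0.00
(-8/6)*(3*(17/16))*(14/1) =-119/2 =-59.50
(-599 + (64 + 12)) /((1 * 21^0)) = -523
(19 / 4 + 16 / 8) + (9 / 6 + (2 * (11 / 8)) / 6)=8.71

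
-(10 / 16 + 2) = -21 / 8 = -2.62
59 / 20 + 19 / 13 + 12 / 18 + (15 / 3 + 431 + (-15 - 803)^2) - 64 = 522210841 / 780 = 669501.08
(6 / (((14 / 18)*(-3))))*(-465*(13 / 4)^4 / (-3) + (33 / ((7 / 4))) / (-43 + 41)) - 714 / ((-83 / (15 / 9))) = -23128462703 / 520576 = -44428.60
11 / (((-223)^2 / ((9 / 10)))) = 99 / 497290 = 0.00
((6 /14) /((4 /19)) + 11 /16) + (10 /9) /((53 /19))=3.12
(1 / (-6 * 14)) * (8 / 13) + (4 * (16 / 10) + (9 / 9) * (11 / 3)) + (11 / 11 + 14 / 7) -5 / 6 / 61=2172497 / 166530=13.05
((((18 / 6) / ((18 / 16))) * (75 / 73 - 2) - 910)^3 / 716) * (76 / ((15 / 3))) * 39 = -1971794107597567864 / 3133531935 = -629256107.33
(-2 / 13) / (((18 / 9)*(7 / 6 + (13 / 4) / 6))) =-24 / 533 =-0.05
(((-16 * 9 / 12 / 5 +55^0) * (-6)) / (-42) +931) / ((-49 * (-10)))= 2327 / 1225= 1.90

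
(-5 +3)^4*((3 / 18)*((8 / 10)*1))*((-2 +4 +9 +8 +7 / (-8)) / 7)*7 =116 / 3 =38.67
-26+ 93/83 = -2065/83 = -24.88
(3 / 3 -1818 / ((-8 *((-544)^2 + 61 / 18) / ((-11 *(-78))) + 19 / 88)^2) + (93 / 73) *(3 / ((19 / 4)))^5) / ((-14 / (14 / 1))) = -12236443855259028052171 / 10849957789466014796875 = -1.13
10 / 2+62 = 67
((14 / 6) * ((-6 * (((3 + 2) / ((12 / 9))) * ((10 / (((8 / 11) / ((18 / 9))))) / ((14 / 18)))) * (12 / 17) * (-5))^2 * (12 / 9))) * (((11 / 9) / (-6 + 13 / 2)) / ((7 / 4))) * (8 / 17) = 3881196000000 / 240737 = 16122141.59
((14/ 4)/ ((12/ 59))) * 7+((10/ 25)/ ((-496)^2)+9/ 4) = 226411603/ 1845120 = 122.71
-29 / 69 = -0.42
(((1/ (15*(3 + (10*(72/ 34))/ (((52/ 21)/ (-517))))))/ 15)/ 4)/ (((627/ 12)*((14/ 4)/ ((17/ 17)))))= -442/ 321428524725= -0.00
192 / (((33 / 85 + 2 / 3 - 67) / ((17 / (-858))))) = 0.06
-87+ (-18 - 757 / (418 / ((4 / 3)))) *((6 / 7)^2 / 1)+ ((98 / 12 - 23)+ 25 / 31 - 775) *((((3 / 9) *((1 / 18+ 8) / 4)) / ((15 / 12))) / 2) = -313.87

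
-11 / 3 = -3.67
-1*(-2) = 2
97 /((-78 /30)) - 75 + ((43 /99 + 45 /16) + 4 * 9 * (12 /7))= -6824723 /144144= -47.35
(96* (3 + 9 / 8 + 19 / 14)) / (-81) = -1228 / 189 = -6.50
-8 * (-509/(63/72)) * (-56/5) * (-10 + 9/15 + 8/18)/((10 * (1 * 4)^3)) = 820508/1125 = 729.34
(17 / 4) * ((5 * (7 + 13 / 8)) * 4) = 5865 / 8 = 733.12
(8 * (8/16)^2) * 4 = 8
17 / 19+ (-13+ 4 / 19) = -226 / 19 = -11.89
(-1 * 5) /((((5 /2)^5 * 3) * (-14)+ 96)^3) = 20480 /263239153536969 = 0.00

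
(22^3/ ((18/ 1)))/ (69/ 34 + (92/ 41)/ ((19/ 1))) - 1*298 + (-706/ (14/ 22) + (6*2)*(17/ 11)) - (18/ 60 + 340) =-573015823801/ 394171470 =-1453.72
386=386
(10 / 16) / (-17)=-5 / 136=-0.04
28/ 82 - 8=-314/ 41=-7.66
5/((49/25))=125/49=2.55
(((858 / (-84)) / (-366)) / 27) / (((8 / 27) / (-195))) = -9295 / 13664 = -0.68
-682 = -682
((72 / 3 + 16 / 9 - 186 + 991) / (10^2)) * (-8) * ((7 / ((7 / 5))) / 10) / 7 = -7477 / 1575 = -4.75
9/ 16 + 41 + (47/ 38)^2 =248901/ 5776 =43.09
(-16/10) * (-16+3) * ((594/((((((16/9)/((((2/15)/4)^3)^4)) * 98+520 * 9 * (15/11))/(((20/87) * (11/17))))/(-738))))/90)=-5675384/34868696940000002403375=-0.00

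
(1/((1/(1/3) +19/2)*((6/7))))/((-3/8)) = -56/225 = -0.25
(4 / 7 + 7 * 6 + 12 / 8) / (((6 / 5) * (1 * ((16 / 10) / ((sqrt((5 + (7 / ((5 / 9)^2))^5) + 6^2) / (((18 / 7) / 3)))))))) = 617 * sqrt(14650696454558) / 36000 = 65601.20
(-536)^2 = 287296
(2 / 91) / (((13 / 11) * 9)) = 22 / 10647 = 0.00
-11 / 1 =-11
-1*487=-487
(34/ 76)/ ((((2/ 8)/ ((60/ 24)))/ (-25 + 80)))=4675/ 19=246.05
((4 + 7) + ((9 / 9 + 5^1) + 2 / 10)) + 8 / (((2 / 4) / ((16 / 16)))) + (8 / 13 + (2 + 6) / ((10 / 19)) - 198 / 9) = 1756 / 65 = 27.02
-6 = -6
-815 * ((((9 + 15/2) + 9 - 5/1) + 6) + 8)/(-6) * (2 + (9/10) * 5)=243685/8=30460.62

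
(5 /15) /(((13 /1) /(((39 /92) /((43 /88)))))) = 22 /989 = 0.02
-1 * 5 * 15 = -75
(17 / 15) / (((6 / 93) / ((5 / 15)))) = 527 / 90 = 5.86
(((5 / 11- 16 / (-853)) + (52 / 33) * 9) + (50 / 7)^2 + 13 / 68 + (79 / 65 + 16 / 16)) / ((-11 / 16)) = -553417563196 / 5588467885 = -99.03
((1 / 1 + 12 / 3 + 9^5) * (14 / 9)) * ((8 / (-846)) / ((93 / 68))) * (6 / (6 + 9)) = -449755264 / 1770255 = -254.06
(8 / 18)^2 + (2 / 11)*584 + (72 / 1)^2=4713728 / 891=5290.38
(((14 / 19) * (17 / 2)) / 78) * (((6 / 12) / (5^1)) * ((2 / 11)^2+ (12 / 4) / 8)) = 9401 / 2869152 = 0.00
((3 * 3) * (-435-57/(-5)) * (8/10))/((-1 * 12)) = 6354/25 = 254.16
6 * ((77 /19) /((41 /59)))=27258 /779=34.99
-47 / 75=-0.63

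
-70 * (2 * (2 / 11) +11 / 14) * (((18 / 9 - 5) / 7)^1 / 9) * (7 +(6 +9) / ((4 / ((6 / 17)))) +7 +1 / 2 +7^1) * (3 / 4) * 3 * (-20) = -5150700 / 1309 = -3934.84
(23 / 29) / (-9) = -23 / 261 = -0.09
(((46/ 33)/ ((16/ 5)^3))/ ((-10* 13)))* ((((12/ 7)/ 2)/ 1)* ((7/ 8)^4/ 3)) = -197225/ 3598712832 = -0.00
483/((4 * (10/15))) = 1449/8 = 181.12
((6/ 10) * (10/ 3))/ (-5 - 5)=-1/ 5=-0.20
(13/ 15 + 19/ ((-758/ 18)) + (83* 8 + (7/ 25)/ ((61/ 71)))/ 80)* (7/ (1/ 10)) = 8466668623/ 13871400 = 610.37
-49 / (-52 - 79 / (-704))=34496 / 36529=0.94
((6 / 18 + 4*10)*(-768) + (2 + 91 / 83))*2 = -5141502 / 83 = -61945.81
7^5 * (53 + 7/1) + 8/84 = 21176822/21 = 1008420.10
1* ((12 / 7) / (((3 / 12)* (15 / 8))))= 3.66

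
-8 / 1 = -8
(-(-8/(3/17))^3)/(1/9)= 838485.33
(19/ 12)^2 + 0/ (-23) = 361/ 144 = 2.51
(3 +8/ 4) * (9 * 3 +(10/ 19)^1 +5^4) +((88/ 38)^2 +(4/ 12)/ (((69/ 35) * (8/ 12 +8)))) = 2116476959/ 647634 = 3268.01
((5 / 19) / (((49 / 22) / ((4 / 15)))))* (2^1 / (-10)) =-88 / 13965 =-0.01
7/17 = 0.41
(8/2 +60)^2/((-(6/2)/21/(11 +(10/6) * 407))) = -59293696/3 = -19764565.33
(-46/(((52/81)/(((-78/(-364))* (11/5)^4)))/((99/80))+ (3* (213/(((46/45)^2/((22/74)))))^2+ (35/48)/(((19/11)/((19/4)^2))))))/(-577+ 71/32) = 16949368489893732237312/2335386450895406258578744115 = 0.00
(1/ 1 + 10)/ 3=3.67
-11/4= -2.75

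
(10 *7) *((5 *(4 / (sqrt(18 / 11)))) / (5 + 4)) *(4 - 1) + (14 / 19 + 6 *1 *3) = 356 / 19 + 700 *sqrt(22) / 9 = 383.55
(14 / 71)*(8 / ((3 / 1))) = 112 / 213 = 0.53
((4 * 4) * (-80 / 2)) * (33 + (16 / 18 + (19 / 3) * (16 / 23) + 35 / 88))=-56385680 / 2277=-24763.14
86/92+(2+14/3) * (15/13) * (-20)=-152.91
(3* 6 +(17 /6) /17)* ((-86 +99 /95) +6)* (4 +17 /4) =-8993699 /760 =-11833.81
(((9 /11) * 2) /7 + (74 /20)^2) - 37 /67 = 6898371 /515900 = 13.37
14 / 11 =1.27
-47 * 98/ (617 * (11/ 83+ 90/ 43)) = -349762/ 104273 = -3.35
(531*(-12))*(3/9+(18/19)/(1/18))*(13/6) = -4560582/19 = -240030.63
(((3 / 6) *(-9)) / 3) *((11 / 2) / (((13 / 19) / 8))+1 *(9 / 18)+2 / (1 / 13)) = -7083 / 52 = -136.21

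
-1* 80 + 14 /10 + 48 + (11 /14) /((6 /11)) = -12247 /420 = -29.16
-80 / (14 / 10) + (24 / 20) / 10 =-57.02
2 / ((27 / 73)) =146 / 27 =5.41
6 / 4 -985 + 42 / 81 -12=-994.98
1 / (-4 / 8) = -2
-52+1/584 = -30367/584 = -52.00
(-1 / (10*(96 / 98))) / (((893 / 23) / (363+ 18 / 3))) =-0.97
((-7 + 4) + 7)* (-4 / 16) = -1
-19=-19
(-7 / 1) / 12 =-7 / 12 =-0.58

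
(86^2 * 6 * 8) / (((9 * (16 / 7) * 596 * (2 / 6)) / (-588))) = -7610484 / 149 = -51077.07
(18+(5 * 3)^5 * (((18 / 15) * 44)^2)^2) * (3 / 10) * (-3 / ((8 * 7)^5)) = -26558558484561 / 2753658880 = -9644.83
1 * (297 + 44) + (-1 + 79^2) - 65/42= 276337/42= 6579.45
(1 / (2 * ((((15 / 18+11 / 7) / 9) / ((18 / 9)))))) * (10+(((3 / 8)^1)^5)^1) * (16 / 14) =8853921 / 206848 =42.80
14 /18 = 7 /9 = 0.78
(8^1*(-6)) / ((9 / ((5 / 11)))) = -80 / 33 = -2.42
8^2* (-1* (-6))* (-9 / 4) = -864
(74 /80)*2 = 37 /20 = 1.85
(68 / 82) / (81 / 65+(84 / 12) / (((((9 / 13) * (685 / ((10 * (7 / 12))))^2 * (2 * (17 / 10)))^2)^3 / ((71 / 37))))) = 99816972450113567775851020974608960306617586507489280 / 149996454980464777639638571815528748018196517882015353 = 0.67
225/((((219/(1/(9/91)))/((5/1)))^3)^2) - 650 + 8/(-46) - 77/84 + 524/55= -21146778655275917223522013/32963077617076048747140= -641.53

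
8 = 8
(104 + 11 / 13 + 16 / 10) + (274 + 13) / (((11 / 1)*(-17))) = 1275198 / 12155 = 104.91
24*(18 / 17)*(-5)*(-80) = 172800 / 17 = 10164.71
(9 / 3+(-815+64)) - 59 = -807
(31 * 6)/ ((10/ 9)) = 837/ 5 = 167.40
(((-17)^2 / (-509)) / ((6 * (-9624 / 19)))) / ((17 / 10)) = 0.00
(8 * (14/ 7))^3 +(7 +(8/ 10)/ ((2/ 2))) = 20519/ 5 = 4103.80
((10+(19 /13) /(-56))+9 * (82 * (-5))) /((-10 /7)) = 2679059 /1040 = 2576.02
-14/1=-14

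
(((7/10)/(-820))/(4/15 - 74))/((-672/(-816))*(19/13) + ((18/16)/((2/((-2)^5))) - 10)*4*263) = -663/1686744231200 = -0.00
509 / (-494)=-509 / 494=-1.03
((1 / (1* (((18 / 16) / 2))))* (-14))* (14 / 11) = -3136 / 99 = -31.68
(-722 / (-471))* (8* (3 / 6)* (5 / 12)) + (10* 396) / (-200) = -17.25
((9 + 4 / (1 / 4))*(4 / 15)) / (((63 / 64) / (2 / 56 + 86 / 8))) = 96640 / 1323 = 73.05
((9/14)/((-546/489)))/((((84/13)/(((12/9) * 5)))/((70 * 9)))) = -36675/98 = -374.23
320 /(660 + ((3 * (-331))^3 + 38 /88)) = -14080 /43082423849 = -0.00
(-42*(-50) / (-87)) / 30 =-70 / 87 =-0.80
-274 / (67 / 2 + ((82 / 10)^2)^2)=-342500 / 5693397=-0.06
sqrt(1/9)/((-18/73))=-1.35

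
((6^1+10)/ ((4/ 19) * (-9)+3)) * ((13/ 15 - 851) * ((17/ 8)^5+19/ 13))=-41277077117/ 74880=-551243.02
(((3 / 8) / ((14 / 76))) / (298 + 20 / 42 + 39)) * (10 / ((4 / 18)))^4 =36905625 / 1492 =24735.67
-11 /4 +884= 3525 /4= 881.25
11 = 11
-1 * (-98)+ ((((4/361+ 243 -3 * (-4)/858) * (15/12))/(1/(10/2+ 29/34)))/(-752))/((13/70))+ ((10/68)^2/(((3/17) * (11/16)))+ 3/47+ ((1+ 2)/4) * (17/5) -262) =-5266876623781/30279986880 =-173.94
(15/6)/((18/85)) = 425/36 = 11.81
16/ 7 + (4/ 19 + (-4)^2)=2460/ 133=18.50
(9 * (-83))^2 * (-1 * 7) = -3906063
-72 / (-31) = 72 / 31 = 2.32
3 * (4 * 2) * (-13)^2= 4056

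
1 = 1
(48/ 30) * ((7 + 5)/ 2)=48/ 5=9.60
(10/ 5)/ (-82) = -1/ 41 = -0.02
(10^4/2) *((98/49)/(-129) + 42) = 27080000/129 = 209922.48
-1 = -1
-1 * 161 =-161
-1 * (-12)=12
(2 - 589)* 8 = -4696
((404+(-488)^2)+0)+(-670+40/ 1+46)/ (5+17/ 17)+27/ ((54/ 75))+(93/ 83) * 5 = 118769897/ 498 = 238493.77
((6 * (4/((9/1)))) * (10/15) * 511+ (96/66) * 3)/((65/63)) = 632576/715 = 884.72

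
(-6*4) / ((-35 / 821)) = 19704 / 35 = 562.97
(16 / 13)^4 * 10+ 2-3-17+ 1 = 169823 / 28561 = 5.95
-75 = -75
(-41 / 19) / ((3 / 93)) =-1271 / 19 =-66.89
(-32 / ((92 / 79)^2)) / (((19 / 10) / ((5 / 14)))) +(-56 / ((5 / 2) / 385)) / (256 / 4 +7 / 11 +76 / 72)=-124197070414 / 915133499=-135.71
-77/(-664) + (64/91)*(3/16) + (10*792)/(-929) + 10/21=-7.80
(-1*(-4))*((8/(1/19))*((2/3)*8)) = 9728/3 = 3242.67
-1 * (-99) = 99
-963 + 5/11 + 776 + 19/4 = -7999/44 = -181.80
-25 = -25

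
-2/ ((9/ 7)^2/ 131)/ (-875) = 1834/ 10125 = 0.18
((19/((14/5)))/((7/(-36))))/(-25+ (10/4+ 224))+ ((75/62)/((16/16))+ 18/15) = 441639/197470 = 2.24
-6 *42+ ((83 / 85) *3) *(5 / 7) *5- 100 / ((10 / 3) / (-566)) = 16738.46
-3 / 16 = -0.19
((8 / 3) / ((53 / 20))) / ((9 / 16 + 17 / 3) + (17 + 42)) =2560 / 165943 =0.02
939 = 939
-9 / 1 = -9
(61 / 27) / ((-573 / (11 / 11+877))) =-3.46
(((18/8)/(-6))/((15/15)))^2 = 9/64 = 0.14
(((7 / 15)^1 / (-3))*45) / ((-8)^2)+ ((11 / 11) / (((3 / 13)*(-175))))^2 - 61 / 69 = -402806857 / 405720000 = -0.99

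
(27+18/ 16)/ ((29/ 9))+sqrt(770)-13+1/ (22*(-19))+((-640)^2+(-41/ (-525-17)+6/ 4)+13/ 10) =sqrt(770)+26911136034067/ 65701240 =409626.35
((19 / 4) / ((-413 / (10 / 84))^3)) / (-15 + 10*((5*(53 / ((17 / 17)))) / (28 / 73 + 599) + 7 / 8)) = 1385575 / 22273502596611336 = 0.00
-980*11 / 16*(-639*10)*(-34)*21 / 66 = -93150225 / 2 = -46575112.50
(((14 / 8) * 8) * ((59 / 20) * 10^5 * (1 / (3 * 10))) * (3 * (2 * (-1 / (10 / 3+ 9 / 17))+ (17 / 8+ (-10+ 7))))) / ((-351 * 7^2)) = 16188125 / 484029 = 33.44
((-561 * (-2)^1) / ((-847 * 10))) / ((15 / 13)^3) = -37349 / 433125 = -0.09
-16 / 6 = -8 / 3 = -2.67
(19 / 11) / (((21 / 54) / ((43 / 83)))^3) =8810011656 / 2157352351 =4.08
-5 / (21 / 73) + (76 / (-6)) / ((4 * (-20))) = -14467 / 840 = -17.22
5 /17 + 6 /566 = 1466 /4811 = 0.30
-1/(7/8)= -1.14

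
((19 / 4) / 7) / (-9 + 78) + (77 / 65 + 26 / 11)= 4915069 / 1381380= 3.56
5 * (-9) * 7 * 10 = -3150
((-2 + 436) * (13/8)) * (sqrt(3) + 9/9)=2821/4 + 2821 * sqrt(3)/4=1926.78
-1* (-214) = 214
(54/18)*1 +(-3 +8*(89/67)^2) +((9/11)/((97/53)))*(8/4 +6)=84743680/4789763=17.69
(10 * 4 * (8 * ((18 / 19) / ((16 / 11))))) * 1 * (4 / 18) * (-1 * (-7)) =6160 / 19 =324.21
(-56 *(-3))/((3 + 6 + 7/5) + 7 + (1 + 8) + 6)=140/27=5.19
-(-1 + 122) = -121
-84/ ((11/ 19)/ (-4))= 6384/ 11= 580.36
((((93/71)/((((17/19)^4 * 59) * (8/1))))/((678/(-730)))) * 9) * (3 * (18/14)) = -358323453945/2213973999832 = -0.16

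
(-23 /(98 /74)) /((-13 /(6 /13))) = 5106 /8281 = 0.62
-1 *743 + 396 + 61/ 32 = -345.09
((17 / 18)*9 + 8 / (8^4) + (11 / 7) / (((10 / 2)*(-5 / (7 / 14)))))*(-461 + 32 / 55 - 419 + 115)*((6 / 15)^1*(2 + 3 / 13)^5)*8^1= -654488473832179313 / 571791220000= -1144628.41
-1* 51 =-51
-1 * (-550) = 550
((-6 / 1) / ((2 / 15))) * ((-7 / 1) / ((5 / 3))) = 189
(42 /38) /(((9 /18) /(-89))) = -3738 /19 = -196.74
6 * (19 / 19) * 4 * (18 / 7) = 432 / 7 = 61.71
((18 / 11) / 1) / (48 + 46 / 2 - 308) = -6 / 869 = -0.01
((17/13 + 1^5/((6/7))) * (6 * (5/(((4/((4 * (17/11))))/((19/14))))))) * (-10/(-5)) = 311695/1001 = 311.38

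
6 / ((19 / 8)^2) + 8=3272 / 361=9.06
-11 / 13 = -0.85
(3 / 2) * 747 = 2241 / 2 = 1120.50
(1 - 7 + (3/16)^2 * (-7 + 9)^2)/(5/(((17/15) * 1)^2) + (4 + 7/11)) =-397375/578432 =-0.69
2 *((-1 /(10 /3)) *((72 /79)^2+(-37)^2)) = -25647339 /31205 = -821.90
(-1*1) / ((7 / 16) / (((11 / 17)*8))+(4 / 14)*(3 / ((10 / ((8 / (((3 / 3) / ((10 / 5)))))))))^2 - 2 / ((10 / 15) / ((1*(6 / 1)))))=246400 / 2792359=0.09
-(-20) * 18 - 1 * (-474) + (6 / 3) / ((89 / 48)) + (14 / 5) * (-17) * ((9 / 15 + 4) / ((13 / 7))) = 20744348 / 28925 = 717.18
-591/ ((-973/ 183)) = 108153/ 973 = 111.15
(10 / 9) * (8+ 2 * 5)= 20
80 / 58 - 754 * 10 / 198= -105370 / 2871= -36.70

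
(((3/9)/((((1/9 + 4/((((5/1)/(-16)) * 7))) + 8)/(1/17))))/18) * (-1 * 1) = -35/201858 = -0.00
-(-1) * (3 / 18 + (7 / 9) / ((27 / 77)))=1159 / 486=2.38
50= 50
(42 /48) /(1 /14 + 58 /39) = 1911 /3404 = 0.56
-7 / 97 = -0.07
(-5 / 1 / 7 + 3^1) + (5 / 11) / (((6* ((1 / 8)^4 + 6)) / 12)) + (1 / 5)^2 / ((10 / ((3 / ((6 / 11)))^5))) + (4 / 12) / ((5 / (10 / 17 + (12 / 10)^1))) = 357500233661 / 15757368000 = 22.69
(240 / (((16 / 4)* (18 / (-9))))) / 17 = -30 / 17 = -1.76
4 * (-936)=-3744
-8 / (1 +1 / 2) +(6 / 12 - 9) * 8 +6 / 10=-1091 / 15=-72.73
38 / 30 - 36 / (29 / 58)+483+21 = 6499 / 15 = 433.27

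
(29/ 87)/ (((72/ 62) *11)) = 31/ 1188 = 0.03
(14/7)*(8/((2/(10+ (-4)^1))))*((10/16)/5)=6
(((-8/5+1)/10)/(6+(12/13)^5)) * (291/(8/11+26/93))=-3565526679/1371445000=-2.60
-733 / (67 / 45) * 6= -197910 / 67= -2953.88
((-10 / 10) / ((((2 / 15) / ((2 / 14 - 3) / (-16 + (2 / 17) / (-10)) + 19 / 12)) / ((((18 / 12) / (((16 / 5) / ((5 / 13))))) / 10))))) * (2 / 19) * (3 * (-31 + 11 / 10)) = 208462455 / 92678656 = 2.25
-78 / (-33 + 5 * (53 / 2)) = -156 / 199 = -0.78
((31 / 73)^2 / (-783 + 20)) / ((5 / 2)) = -1922 / 20330135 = -0.00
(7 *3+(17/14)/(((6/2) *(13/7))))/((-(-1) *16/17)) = 28135/1248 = 22.54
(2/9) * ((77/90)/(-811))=-77/328455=-0.00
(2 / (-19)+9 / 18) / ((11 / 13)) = 195 / 418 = 0.47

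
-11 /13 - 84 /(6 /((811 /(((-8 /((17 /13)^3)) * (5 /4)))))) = 27881806 /10985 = 2538.17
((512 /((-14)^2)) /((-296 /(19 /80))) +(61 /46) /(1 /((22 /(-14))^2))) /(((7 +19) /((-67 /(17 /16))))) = -365715748 /46077395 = -7.94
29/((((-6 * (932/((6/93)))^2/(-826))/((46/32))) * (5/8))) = 275471/6260607480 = 0.00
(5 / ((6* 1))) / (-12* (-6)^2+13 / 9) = -3 / 1550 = -0.00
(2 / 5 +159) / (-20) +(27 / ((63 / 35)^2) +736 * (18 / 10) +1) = 397849 / 300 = 1326.16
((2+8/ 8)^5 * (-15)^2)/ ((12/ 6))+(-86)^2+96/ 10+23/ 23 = 347441/ 10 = 34744.10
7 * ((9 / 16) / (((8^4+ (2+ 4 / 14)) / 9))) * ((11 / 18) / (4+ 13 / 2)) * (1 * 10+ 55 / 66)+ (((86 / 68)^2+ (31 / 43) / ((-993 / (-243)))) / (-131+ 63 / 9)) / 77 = 616432075931 / 117059384561152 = 0.01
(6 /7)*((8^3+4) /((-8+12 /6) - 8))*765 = -1184220 /49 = -24167.76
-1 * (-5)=5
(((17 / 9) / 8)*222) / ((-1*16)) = -629 / 192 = -3.28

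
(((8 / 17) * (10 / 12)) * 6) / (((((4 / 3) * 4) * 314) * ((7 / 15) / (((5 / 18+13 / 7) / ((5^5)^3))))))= 269 / 1277158203125000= 0.00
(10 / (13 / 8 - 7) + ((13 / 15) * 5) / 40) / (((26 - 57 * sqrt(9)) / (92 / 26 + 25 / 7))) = 5849527 / 68086200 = 0.09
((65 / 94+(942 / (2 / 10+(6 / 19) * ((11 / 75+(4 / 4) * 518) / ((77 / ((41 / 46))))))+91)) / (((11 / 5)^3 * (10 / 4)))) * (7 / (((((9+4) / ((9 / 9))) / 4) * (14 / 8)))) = 5978103751600 / 238760238431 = 25.04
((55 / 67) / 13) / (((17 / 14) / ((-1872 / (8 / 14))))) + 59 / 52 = -10022879 / 59228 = -169.23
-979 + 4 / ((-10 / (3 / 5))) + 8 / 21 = -978.86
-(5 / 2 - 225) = 445 / 2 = 222.50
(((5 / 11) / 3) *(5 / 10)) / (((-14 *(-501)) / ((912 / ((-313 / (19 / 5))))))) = -1444 / 12074601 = -0.00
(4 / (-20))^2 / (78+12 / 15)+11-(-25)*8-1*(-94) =600851 / 1970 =305.00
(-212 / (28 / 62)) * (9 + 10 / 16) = -18073 / 4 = -4518.25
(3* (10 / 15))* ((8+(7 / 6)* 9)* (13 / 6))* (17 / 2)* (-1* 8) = -16354 / 3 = -5451.33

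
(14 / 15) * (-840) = -784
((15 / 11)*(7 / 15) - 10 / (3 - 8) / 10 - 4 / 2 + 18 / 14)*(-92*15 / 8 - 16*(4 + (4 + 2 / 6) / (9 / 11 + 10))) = -29.65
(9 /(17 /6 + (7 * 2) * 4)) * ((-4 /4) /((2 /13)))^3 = -59319 /1412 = -42.01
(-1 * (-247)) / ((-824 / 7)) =-1729 / 824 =-2.10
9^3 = 729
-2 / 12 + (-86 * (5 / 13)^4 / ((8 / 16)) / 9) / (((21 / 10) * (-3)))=-3248029 / 32388174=-0.10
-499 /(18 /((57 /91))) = -9481 /546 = -17.36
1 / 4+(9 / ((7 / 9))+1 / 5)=12.02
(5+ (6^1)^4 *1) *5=6505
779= 779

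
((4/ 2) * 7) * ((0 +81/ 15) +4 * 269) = 75698/ 5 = 15139.60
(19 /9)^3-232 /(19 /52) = -8664335 /13851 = -625.54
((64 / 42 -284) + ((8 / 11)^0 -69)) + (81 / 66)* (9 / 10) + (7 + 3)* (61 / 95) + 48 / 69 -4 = -699067949 / 2018940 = -346.25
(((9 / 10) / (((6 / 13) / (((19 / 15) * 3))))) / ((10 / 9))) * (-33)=-220077 / 1000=-220.08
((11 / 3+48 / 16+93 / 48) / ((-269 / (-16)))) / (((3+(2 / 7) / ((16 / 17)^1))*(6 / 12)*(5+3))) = 5782 / 149295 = 0.04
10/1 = 10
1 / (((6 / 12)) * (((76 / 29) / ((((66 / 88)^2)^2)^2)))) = 190269 / 2490368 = 0.08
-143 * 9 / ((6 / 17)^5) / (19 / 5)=-1015197755 / 16416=-61841.97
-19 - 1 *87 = -106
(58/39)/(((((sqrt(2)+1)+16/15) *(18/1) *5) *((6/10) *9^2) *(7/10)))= 44950/101697687-7250 *sqrt(2)/33899229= 0.00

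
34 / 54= 17 / 27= 0.63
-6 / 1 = -6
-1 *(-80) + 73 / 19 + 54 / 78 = 20880 / 247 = 84.53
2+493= 495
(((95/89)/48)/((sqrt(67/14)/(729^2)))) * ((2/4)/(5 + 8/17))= 95364135 * sqrt(938)/5915296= 493.75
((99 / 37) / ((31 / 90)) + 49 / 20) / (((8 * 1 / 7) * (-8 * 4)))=-1640821 / 5872640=-0.28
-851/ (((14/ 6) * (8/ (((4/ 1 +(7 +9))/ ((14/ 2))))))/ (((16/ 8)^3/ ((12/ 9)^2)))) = -114885/ 196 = -586.15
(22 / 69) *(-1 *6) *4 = -176 / 23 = -7.65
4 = 4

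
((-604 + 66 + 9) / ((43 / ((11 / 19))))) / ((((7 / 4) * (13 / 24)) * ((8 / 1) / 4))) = -279312 / 74347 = -3.76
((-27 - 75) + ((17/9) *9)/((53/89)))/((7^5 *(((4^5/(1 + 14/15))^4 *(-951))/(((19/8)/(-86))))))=-52315453727/32441422396319281635655680000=-0.00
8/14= 4/7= 0.57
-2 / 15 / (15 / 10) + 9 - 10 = -49 / 45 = -1.09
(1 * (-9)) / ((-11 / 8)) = 72 / 11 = 6.55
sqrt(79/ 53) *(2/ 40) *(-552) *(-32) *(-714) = -769897.45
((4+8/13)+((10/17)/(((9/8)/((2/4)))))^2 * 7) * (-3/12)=-387535/304317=-1.27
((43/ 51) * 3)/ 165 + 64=179563/ 2805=64.02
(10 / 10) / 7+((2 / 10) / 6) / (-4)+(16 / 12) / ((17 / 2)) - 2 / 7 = 27 / 4760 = 0.01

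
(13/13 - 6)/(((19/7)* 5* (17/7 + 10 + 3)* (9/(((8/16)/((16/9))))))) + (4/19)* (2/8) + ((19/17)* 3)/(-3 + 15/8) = -3269057/1116288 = -2.93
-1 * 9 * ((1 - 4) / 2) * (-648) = -8748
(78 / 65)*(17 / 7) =102 / 35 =2.91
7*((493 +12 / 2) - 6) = 3451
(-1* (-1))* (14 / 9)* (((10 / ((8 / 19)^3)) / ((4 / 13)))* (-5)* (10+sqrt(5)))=-41435.41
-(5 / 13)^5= -3125 / 371293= -0.01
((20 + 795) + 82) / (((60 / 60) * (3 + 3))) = 299 / 2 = 149.50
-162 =-162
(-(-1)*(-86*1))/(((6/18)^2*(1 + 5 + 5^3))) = -774/131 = -5.91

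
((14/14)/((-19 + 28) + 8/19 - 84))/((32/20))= -0.01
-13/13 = -1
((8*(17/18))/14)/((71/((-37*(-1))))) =1258/4473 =0.28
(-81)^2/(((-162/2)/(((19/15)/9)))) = -57/5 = -11.40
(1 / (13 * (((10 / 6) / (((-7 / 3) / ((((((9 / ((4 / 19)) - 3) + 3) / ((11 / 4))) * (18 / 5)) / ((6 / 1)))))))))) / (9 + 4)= -77 / 86697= -0.00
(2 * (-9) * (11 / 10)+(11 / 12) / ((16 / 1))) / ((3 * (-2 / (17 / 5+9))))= 40.80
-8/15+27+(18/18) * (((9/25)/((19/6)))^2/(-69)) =412033459/15568125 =26.47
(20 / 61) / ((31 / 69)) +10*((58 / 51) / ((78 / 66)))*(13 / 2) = 63.28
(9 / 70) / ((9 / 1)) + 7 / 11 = 0.65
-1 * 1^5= -1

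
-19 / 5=-3.80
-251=-251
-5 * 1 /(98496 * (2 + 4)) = -5 /590976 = -0.00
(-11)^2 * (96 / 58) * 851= 4942608 / 29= 170434.76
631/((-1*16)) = -631/16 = -39.44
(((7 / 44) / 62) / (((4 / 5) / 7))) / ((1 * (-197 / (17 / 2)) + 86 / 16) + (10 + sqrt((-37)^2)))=0.00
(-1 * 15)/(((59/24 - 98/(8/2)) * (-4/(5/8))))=-225/2116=-0.11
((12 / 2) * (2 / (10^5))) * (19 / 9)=19 / 75000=0.00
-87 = -87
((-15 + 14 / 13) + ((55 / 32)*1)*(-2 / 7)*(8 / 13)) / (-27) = 863 / 1638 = 0.53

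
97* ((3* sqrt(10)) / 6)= 97* sqrt(10) / 2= 153.37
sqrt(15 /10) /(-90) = -sqrt(6) /180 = -0.01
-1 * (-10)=10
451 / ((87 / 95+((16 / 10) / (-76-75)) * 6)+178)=2.52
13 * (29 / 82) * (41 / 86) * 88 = 8294 / 43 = 192.88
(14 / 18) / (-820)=-7 / 7380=-0.00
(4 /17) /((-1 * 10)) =-2 /85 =-0.02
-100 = -100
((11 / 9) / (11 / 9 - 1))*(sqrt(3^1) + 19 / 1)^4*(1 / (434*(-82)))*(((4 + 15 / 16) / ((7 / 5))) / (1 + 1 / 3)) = -445888245 / 7971712 - 3219645*sqrt(3) / 284704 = -75.52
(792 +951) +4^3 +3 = 1810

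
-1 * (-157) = 157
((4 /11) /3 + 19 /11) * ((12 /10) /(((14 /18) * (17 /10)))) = 2196 /1309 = 1.68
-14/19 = -0.74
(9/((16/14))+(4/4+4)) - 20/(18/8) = 287/72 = 3.99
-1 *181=-181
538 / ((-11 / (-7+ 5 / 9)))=315.19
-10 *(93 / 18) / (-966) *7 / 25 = 31 / 2070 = 0.01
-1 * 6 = -6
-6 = -6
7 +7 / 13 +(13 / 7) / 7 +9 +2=11978 / 637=18.80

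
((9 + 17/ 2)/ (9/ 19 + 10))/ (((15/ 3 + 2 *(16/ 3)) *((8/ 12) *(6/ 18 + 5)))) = 17955/ 598592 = 0.03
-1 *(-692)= 692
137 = 137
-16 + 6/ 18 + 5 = -32/ 3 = -10.67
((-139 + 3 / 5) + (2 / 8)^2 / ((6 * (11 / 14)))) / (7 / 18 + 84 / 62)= -33976713 / 428120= -79.36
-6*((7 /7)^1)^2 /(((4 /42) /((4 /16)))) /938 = -9 /536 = -0.02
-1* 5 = -5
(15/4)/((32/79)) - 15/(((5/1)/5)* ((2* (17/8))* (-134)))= 1353555/145792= 9.28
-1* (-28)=28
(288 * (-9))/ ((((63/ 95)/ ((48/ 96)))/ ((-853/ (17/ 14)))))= 23338080/ 17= 1372828.24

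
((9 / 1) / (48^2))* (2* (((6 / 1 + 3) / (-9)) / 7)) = -1 / 896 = -0.00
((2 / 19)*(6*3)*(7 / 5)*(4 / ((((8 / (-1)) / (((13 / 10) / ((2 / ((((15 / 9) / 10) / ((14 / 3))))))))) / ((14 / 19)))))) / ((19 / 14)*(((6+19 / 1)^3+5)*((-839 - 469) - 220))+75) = 637 / 910059159500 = 0.00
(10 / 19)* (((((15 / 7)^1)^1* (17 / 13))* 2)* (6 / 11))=30600 / 19019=1.61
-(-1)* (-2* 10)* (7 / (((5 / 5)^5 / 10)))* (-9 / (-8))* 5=-7875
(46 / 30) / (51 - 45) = 23 / 90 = 0.26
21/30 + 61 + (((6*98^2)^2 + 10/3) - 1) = 99615763201/30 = 3320525440.03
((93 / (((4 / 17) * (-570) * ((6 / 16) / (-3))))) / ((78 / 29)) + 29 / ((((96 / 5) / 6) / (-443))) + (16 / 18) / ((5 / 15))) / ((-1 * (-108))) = -26412259 / 711360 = -37.13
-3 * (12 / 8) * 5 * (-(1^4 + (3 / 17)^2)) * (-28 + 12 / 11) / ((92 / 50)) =-24808500 / 73117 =-339.30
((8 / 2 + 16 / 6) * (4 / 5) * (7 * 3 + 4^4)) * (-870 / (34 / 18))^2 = 90573681600 / 289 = 313403742.56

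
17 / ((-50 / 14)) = -119 / 25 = -4.76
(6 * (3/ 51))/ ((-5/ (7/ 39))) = -14/ 1105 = -0.01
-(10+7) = -17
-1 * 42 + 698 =656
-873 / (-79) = 873 / 79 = 11.05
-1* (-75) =75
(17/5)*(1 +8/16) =51/10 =5.10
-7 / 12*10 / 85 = -7 / 102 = -0.07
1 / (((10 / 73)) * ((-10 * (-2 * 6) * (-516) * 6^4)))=-73 / 802483200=-0.00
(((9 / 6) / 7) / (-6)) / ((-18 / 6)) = 1 / 84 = 0.01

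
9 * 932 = 8388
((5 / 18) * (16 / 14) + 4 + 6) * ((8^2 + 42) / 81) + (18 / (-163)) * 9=10404014 / 831789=12.51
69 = 69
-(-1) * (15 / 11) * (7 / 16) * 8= 105 / 22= 4.77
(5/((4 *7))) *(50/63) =125/882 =0.14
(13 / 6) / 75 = 13 / 450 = 0.03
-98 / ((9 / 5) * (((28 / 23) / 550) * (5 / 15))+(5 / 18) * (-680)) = 13946625 / 26881061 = 0.52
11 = 11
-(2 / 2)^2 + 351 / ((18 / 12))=233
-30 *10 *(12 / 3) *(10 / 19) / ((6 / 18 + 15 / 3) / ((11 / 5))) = -4950 / 19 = -260.53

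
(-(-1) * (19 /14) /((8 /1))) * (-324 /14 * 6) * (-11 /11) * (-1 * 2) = -4617 /98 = -47.11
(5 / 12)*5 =25 / 12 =2.08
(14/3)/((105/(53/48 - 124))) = -5899/1080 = -5.46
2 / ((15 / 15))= 2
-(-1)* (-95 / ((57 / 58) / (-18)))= 1740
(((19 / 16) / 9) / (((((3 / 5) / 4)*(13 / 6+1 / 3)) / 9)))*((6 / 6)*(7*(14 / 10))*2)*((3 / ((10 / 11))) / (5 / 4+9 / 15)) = 20482 / 185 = 110.71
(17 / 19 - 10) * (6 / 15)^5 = -5536 / 59375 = -0.09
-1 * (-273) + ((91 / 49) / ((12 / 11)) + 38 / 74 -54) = 687539 / 3108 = 221.22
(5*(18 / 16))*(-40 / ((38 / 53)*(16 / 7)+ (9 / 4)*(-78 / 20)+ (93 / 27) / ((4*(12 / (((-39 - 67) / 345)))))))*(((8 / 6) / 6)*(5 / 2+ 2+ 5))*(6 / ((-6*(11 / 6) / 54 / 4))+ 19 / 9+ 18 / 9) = -7545.28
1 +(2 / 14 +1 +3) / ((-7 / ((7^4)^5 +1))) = -2313975722630748009 / 49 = -47223994339403020.59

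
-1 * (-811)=811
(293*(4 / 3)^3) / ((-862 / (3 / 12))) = -2344 / 11637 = -0.20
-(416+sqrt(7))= -416-sqrt(7)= -418.65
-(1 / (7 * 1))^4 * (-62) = 62 / 2401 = 0.03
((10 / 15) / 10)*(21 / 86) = 7 / 430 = 0.02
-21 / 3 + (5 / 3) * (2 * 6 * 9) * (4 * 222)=159833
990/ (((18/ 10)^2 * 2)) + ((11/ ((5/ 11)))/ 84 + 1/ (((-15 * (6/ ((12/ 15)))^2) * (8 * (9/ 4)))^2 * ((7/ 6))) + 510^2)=2241120479315657/ 8611312500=260253.07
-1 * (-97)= 97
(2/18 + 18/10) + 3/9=101/45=2.24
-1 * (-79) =79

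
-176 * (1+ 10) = -1936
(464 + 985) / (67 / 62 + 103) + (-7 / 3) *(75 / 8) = -45619 / 5736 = -7.95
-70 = -70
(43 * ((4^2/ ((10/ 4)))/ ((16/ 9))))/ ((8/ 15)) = 1161/ 4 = 290.25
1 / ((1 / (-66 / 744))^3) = -0.00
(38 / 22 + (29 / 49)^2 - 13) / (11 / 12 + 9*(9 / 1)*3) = -3461676 / 77304997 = -0.04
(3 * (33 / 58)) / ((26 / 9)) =891 / 1508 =0.59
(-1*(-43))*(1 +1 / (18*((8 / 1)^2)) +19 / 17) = 1784027 / 19584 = 91.10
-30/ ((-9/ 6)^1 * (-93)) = -20/ 93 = -0.22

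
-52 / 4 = -13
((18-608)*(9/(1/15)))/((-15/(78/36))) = 11505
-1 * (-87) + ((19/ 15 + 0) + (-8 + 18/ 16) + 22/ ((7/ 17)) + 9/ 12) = 113879/ 840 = 135.57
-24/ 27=-8/ 9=-0.89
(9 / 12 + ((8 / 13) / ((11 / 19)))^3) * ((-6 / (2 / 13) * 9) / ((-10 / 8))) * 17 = 10474312527 / 1124695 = 9313.02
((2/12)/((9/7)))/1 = 7/54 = 0.13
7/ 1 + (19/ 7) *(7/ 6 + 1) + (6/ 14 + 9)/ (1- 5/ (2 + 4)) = 2917/ 42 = 69.45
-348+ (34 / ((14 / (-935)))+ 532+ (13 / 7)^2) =-102080 / 49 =-2083.27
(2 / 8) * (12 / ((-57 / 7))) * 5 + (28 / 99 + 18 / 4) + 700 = 2644463 / 3762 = 702.94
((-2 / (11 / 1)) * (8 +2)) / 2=-10 / 11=-0.91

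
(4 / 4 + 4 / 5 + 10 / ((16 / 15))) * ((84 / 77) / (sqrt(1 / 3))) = 21.12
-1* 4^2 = -16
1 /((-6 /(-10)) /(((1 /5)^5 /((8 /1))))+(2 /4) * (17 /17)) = 2 /30001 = 0.00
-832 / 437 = -1.90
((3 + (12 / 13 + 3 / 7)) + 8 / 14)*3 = 192 / 13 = 14.77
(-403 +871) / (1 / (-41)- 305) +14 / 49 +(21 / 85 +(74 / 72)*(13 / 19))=-58397177 / 195757380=-0.30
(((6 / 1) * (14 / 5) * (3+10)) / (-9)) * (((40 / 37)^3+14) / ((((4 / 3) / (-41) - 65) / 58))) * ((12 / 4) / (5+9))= 143405470728 / 2025866735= 70.79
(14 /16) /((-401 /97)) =-679 /3208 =-0.21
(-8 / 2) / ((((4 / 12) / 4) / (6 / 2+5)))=-384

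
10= 10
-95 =-95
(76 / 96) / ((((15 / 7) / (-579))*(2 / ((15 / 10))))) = -160.43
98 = 98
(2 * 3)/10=3/5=0.60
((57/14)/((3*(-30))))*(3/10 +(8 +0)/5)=-361/4200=-0.09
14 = 14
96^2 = 9216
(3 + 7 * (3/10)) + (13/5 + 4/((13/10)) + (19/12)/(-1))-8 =1.19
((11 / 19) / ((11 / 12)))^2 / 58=72 / 10469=0.01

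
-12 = -12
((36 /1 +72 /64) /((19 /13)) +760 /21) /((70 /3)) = 196601 /74480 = 2.64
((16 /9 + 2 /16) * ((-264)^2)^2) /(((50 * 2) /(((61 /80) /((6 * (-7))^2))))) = 244709674 /6125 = 39952.60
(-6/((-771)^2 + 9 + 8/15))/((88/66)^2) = -405/71334064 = -0.00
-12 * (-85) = 1020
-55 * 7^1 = -385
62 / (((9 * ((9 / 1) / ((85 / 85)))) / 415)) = 25730 / 81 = 317.65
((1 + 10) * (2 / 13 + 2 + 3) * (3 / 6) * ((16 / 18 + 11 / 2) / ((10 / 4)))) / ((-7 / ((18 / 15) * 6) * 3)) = -33902 / 1365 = -24.84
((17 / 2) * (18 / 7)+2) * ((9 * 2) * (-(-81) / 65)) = 243486 / 455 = 535.13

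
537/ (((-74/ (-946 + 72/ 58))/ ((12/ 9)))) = 9808484/ 1073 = 9141.18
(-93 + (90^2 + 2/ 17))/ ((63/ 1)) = 136121/ 1071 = 127.10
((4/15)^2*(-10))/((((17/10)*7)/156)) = -3328/357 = -9.32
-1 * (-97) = 97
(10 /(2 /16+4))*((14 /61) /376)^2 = 245 /271249737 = 0.00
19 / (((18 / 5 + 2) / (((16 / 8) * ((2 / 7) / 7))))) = 95 / 343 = 0.28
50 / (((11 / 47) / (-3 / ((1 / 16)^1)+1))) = -110450 / 11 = -10040.91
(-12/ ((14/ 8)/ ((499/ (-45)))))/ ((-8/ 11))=-10978/ 105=-104.55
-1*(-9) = 9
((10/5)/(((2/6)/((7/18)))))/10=7/30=0.23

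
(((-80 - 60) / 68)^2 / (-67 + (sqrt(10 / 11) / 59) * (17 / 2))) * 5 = -0.32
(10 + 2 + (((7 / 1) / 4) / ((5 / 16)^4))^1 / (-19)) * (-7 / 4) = -48671 / 11875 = -4.10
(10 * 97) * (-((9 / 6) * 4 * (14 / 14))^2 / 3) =-11640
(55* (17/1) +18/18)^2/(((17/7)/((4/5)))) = 24530688/85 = 288596.33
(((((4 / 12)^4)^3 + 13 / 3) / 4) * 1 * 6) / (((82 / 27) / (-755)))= -434674640 / 269001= -1615.88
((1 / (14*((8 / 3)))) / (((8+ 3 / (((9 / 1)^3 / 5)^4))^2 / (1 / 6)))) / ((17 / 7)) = 8862938119652501095929 / 308572054085960371187244064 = 0.00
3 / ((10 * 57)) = 1 / 190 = 0.01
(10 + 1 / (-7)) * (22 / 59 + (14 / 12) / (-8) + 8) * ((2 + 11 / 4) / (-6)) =-10181663 / 158592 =-64.20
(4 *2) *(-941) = -7528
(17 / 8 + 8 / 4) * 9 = 297 / 8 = 37.12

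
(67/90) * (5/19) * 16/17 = 536/2907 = 0.18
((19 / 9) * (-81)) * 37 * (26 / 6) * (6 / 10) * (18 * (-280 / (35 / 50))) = 118441440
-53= -53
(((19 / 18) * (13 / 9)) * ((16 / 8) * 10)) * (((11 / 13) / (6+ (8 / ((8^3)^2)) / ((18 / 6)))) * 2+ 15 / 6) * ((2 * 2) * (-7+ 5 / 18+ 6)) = -21076016494 / 85996485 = -245.08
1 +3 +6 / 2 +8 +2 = 17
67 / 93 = 0.72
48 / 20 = 12 / 5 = 2.40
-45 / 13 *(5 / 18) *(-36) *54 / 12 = 2025 / 13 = 155.77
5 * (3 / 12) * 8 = 10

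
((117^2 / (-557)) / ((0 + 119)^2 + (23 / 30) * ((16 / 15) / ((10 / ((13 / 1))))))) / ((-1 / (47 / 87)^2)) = 3779875125 / 7463288652277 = 0.00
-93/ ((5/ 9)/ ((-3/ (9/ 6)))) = 1674/ 5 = 334.80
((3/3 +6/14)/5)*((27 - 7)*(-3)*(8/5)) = -192/7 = -27.43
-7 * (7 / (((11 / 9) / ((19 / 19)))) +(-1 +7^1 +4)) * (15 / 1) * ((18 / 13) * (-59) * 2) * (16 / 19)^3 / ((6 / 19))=26338959360 / 51623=510217.53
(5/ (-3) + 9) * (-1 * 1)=-22/ 3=-7.33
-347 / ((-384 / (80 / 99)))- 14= -31529 / 2376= -13.27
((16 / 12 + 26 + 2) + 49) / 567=235 / 1701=0.14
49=49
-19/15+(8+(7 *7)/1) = 836/15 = 55.73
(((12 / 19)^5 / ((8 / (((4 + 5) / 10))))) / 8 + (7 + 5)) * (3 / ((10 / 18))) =4011752772 / 61902475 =64.81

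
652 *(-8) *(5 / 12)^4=-101875 / 648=-157.21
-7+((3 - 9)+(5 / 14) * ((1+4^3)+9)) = 94 / 7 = 13.43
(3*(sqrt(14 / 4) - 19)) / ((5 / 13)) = -741 / 5 + 39*sqrt(14) / 10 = -133.61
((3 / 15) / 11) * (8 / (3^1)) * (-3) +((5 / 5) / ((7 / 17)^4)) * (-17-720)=-3385542943 / 132055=-25637.37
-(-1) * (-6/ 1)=-6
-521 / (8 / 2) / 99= -521 / 396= -1.32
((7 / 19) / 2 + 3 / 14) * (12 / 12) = 53 / 133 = 0.40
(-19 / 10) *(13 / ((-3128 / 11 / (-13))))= -35321 / 31280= -1.13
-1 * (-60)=60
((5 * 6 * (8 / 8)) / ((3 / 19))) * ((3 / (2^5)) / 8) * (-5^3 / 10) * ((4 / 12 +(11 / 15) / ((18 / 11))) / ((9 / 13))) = -1302925 / 41472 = -31.42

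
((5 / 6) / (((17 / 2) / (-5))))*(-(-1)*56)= -1400 / 51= -27.45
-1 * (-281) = 281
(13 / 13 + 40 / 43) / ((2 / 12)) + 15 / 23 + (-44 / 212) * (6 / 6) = 630368 / 52417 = 12.03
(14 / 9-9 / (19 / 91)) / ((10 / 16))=-11368 / 171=-66.48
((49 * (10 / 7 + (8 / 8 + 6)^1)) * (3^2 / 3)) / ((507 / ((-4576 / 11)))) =-13216 / 13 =-1016.62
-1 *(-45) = 45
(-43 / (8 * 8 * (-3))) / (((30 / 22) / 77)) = 36421 / 2880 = 12.65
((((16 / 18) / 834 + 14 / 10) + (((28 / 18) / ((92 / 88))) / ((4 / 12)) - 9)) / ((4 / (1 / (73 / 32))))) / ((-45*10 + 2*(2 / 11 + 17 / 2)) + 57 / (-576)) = 7620783104 / 9598298894865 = 0.00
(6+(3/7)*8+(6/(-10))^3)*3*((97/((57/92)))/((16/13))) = 233793183/66500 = 3515.69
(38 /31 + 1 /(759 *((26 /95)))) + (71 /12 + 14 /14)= 3322757 /407836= 8.15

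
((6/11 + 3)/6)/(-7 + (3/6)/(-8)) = -104/1243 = -0.08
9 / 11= 0.82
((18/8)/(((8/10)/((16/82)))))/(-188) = -0.00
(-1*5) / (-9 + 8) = 5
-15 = -15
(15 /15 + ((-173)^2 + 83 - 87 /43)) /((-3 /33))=-14195192 /43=-330120.74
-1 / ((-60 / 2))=1 / 30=0.03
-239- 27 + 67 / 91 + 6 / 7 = -264.41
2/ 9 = 0.22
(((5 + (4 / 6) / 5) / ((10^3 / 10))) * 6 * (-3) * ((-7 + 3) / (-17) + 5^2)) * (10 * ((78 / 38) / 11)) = -351351 / 8075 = -43.51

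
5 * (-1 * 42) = -210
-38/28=-19/14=-1.36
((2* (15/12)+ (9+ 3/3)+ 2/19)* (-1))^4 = 52643172481/2085136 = 25246.88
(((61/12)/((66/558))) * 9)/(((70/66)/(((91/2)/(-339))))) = -221247/4520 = -48.95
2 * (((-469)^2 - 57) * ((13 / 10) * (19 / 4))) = 13579072 / 5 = 2715814.40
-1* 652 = -652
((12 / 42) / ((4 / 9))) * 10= 45 / 7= 6.43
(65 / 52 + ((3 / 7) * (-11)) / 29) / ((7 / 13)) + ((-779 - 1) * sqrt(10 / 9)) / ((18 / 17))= 11479 / 5684 - 2210 * sqrt(10) / 9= -774.50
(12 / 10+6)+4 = 56 / 5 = 11.20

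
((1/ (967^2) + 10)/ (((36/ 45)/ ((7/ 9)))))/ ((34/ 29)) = 9491154365/ 1144548936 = 8.29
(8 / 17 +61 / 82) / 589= 1693 / 821066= 0.00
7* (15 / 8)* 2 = 105 / 4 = 26.25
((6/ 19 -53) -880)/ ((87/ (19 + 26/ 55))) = -575127/ 2755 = -208.76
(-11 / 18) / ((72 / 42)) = -77 / 216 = -0.36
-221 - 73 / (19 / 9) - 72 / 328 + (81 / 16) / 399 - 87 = -29907373 / 87248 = -342.79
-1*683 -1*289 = -972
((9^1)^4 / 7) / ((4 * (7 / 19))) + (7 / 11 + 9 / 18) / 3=4116197 / 6468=636.39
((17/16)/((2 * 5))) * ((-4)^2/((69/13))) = 221/690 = 0.32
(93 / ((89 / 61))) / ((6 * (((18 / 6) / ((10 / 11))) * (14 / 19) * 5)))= 35929 / 41118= 0.87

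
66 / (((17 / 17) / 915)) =60390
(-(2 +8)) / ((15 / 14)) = -28 / 3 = -9.33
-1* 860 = -860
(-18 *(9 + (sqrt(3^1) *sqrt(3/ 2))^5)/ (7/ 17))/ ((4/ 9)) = -334611 *sqrt(2)/ 112 - 12393/ 14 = -5110.32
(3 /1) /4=3 /4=0.75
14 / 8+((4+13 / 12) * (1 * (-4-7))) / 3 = -152 / 9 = -16.89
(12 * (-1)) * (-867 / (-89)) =-10404 / 89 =-116.90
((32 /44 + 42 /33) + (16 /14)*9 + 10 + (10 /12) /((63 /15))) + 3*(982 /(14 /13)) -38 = 48961 /18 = 2720.06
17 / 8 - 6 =-31 / 8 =-3.88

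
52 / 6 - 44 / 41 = 934 / 123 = 7.59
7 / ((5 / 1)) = 7 / 5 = 1.40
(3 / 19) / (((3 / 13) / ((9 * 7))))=819 / 19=43.11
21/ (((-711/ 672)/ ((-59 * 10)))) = 925120/ 79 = 11710.38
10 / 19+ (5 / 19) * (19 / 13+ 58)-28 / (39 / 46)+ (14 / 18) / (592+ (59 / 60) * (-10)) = -6230519 / 369759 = -16.85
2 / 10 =1 / 5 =0.20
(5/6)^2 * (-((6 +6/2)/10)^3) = -81/160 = -0.51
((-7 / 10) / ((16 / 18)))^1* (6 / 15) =-63 / 200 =-0.32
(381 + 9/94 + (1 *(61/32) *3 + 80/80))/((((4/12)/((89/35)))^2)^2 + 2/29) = 85963663711628757/15352472795168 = 5599.34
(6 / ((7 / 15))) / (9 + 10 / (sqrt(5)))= 810 / 427 - 180 * sqrt(5) / 427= 0.95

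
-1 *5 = -5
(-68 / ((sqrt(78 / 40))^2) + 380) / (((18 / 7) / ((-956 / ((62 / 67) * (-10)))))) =150874486 / 10881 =13865.87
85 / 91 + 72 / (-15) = -1759 / 455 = -3.87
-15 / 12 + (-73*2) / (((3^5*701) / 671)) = -1.83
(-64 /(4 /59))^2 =891136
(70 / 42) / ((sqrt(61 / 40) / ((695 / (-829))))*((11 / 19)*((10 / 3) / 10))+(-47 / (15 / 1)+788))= 1204163950*sqrt(610) / 38669719765676139+1346152033000 / 633929832224199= 0.00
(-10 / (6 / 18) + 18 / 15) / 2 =-72 / 5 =-14.40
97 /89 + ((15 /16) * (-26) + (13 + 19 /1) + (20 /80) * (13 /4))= 13567 /1424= 9.53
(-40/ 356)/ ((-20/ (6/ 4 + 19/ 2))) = 0.06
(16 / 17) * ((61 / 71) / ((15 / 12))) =3904 / 6035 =0.65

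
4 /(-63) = -0.06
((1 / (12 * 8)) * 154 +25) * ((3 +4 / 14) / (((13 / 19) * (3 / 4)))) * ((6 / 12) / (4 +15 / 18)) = 558049 / 31668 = 17.62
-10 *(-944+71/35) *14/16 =8242.25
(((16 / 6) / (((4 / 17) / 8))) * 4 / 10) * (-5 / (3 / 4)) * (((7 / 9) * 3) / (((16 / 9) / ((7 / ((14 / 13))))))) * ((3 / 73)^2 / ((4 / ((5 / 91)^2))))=-1275 / 484939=-0.00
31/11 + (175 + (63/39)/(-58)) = 1474593/8294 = 177.79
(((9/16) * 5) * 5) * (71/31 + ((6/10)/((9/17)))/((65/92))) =353127/6448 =54.77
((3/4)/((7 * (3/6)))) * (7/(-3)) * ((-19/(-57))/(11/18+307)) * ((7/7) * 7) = -3/791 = -0.00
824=824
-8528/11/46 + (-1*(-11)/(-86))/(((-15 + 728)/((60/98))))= -278513503/16525201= -16.85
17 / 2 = 8.50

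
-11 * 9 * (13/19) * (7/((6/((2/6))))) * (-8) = 4004/19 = 210.74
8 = 8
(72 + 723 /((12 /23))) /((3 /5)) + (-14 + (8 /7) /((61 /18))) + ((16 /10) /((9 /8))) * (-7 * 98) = 110699623 /76860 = 1440.28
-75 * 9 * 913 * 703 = -433241325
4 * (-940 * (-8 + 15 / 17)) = 454960 / 17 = 26762.35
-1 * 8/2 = -4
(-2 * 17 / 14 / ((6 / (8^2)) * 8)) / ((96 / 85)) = -1445 / 504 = -2.87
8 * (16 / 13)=128 / 13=9.85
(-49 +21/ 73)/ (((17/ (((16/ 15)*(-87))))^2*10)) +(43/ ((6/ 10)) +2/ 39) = -7553016607/ 102847875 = -73.44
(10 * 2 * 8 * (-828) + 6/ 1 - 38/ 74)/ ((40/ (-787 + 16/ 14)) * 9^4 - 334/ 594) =8008149121929/ 20221662799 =396.02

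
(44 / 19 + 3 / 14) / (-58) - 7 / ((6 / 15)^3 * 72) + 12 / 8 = -139339 / 2221632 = -0.06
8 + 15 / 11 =103 / 11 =9.36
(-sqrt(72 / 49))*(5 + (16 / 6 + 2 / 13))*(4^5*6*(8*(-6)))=179896320*sqrt(2) / 91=2795734.24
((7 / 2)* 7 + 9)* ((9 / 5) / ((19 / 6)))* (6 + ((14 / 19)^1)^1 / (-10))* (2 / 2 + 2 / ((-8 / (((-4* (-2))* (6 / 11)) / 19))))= 106.37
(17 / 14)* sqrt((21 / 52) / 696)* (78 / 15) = 17* sqrt(5278) / 8120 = 0.15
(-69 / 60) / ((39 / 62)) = -713 / 390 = -1.83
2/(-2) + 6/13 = -7/13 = -0.54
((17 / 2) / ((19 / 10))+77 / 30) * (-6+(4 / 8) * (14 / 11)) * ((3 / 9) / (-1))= 236767 / 18810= 12.59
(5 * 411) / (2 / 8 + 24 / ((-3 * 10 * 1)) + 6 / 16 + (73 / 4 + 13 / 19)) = 1561800 / 14257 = 109.55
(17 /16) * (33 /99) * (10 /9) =85 /216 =0.39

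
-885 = -885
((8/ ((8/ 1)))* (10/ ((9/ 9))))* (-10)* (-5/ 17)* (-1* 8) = -4000/ 17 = -235.29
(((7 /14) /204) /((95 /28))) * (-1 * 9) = -21 /3230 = -0.01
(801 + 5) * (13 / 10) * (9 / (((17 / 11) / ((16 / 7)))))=13947.19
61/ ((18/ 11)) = 671/ 18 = 37.28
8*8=64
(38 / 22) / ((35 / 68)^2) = 87856 / 13475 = 6.52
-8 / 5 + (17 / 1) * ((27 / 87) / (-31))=-7957 / 4495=-1.77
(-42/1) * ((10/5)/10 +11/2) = -1197/5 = -239.40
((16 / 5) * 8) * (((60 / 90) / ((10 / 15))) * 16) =2048 / 5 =409.60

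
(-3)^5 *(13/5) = -3159/5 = -631.80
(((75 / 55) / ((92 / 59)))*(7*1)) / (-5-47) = -6195 / 52624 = -0.12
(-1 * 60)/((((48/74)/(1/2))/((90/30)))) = -138.75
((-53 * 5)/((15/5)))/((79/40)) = -10600/237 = -44.73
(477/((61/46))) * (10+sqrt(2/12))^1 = 3657 * sqrt(6)/61+219420/61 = 3743.90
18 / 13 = 1.38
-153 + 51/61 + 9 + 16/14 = -60643/427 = -142.02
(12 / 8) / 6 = 1 / 4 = 0.25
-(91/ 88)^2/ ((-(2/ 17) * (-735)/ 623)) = -1789879/ 232320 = -7.70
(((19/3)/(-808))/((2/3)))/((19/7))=-7/1616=-0.00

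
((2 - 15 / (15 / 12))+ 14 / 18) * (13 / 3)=-1079 / 27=-39.96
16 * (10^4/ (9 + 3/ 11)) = 17254.90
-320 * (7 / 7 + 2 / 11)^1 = -4160 / 11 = -378.18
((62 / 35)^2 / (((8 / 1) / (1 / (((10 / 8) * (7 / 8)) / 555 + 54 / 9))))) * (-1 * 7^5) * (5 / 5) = -585410448 / 532975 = -1098.38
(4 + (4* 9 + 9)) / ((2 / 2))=49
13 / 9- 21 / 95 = 1046 / 855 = 1.22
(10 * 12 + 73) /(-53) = -193 /53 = -3.64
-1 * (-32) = 32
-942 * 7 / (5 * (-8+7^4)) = -0.55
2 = 2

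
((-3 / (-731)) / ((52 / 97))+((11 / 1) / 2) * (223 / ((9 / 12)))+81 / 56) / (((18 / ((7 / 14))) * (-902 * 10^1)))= -237557969 / 47128798080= -0.01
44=44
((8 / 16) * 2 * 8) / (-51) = -8 / 51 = -0.16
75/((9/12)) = 100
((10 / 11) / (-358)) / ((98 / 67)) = -335 / 192962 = -0.00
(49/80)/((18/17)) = 833/1440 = 0.58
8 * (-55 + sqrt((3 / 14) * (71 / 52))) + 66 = -374 + 2 * sqrt(38766) / 91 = -369.67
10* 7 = 70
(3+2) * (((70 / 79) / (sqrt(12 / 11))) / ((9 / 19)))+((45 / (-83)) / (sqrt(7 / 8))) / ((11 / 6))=-540 * sqrt(14) / 6391+3325 * sqrt(33) / 2133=8.64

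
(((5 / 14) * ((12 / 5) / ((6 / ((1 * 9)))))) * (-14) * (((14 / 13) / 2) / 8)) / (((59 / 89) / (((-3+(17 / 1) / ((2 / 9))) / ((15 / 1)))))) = -274743 / 30680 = -8.96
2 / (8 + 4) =1 / 6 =0.17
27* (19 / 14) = 513 / 14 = 36.64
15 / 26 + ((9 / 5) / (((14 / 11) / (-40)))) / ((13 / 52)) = -41079 / 182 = -225.71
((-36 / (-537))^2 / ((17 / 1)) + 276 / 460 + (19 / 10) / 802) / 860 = 2632586087 / 3756884148400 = 0.00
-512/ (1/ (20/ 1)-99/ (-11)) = -56.57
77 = 77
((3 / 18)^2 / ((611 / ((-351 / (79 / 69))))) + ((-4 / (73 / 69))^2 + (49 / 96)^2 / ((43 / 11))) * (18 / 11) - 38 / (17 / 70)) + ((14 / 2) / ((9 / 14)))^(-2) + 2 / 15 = -389736605538354601147 / 2933824369478069760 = -132.84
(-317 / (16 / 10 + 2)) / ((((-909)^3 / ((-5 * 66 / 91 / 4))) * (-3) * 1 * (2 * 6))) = 87175 / 29526827632848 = 0.00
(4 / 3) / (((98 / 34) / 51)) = 23.59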